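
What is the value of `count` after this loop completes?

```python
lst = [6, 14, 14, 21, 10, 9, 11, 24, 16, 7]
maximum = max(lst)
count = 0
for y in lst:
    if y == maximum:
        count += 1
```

Count of max value 24 in [6, 14, 14, 21, 10, 9, 11, 24, 16, 7]
`count` takes the values: 0 → 1

Answer: 1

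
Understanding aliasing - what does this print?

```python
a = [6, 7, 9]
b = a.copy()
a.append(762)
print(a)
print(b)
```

Key concept: list.copy() creates independent copy.
Step by step:
`a = [6, 7, 9]` → a = [6, 7, 9]
`b = a.copy()` → b = [6, 7, 9]
`a.append(762)` → a = [6, 7, 9, 762]
`print(a)` → prints [6, 7, 9, 762]
`print(b)` → prints [6, 7, 9]

Answer:
[6, 7, 9, 762]
[6, 7, 9]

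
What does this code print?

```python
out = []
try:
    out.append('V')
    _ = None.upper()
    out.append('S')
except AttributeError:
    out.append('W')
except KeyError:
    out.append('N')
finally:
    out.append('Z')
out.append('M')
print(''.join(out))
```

Execution trace: 'V' (try body) → 'W' (except AttributeError) → 'Z' (finally) → 'M' (after the try/except). Output: VWZM

Answer: VWZM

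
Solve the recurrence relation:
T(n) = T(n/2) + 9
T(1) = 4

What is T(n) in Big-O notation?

Each step divides n by 2 and adds 9. After log_2(n) steps we reach T(1)=4. So T(n) = 9·log_2(n) + 4 = O(log n).

Answer: O(log n)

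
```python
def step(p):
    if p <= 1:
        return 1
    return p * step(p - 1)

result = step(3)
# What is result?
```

step(3) = 3 * 2 * 1 = 6

Answer: 6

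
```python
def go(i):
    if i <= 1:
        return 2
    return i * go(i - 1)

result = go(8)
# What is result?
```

go(8) = 8 * 7 * 6 * 5 * 4 * 3 * 2 * 2 = 80640

Answer: 80640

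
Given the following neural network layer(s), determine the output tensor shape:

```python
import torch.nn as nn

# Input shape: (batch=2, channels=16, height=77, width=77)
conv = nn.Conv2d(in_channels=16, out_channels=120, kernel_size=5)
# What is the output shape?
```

Input: (2, 16, 77, 77) -> Output: (2, 120, 73, 73)

Answer: (2, 120, 73, 73)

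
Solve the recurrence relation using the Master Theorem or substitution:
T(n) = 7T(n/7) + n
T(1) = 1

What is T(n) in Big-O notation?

By Master Theorem: a=7, b=7, f(n)=n. Since log_7(7) = 1 and f(n) = Θ(n^1), Case 2 applies. T(n) = O(n log n).

Answer: O(n log n)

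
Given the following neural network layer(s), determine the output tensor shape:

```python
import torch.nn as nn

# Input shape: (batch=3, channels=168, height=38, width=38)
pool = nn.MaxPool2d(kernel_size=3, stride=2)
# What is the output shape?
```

Input: (3, 168, 38, 38) -> Output: (3, 168, 18, 18)

Answer: (3, 168, 18, 18)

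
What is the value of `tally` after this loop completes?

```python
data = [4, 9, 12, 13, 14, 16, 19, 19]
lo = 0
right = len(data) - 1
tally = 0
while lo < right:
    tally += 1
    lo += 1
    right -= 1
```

Iterations until pointers meet (list length 8)
`tally` takes the values: 0 → 1 → 2 → 3 → 4

Answer: 4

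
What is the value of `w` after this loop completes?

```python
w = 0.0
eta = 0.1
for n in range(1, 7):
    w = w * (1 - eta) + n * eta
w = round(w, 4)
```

Moving average with lr=0.1
`w` takes the values: 0.0 → 0.1 → 0.29 → 0.561 → 0.9049 → 1.31441 → 1.782969 → 1.783

Answer: 1.783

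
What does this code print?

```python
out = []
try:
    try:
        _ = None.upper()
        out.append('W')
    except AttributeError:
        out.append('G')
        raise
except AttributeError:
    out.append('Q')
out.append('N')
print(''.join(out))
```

Execution trace: 'G' (inner except AttributeError) → 'Q' (outer except AttributeError) → 'N' (after the try/except). Output: GQN

Answer: GQN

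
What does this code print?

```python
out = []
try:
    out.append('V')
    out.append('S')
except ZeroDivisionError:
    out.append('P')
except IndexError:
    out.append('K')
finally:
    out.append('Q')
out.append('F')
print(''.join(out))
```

Execution trace: 'V' (try body) → 'S' (try body, no exception) → 'Q' (finally) → 'F' (after the try/except). Output: VSQF

Answer: VSQF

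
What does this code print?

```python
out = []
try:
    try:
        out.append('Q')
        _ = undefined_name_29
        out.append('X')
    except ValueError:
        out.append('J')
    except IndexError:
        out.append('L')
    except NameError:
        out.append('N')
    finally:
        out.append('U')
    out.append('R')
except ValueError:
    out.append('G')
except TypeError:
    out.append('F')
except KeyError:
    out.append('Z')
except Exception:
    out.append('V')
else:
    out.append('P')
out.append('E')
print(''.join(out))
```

Execution trace: 'Q' (inner try body) → 'N' (inner except NameError) → 'U' (inner finally) → 'R' (try body, no exception) → 'P' (else) → 'E' (after the try/except). Output: QNURPE

Answer: QNURPE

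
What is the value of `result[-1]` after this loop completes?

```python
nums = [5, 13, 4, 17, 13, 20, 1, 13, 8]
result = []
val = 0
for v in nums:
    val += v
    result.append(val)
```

Cumulative sum ends at 94
`result` takes the values: [] → [5] → [5, 18] → [5, 18, 22] → [5, 18, 22, 39] → [5, 18, 22, 39, 52] → [5, 18, 22, 39, 52, 72] → [5, 18, 22, 39, 52, 72, 73] → [5, 18, 22, 39, 52, 72, 73, 86] → [5, 18, 22, 39, 52, 72, 73, 86, 94]
So `result[-1]` = 94

Answer: 94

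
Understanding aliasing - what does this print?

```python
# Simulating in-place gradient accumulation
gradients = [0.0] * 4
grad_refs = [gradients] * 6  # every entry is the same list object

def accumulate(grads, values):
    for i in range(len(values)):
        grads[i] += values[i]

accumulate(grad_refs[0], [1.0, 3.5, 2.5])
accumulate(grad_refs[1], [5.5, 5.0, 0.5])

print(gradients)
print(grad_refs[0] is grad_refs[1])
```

Key concept: gradient accumulation aliasing.
Step by step:
`gradients = [0.0] * 4` → gradients = [0.0, 0.0, 0.0, 0.0]
`grad_refs = [gradients] * 6` → grad_refs = [[0.0, 0.0, 0.0, 0.0], [0.0, 0.0, 0.0, 0.0], [0.0, 0.0, 0.0, 0.0], [0.0, 0.0, 0.0, 0.0], [0.0, 0.0, 0.0, 0.0], [0.0, 0.0, 0.0, 0.0]]
`accumulate(grad_refs[0], [1.0, 3.5, 2.5])` → gradients = [1.0, 3.5, 2.5, 0.0]; grad_refs = [[1.0, 3.5, 2.5, 0.0], [1.0, 3.5, 2.5, 0.0], [1.0, 3.5, 2.5, 0.0], [1.0, 3.5, 2.5, 0.0], [1.0, 3.5, 2.5, 0.0], [1.0, 3.5, 2.5, 0.0]]
`accumulate(grad_refs[1], [5.5, 5.0, 0.5])` → gradients = [6.5, 8.5, 3.0, 0.0]; grad_refs = [[6.5, 8.5, 3.0, 0.0], [6.5, 8.5, 3.0, 0.0], [6.5, 8.5, 3.0, 0.0], [6.5, 8.5, 3.0, 0.0], [6.5, 8.5, 3.0, 0.0], [6.5, 8.5, 3.0, 0.0]]
`print(gradients)` → prints [6.5, 8.5, 3.0, 0.0]
`print(grad_refs[0] is grad_refs[1])` → prints True

Answer:
[6.5, 8.5, 3.0, 0.0]
True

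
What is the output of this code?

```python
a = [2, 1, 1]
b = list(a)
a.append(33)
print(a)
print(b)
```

Key concept: list() constructor creates copy.
Step by step:
`a = [2, 1, 1]` → a = [2, 1, 1]
`b = list(a)` → b = [2, 1, 1]
`a.append(33)` → a = [2, 1, 1, 33]
`print(a)` → prints [2, 1, 1, 33]
`print(b)` → prints [2, 1, 1]

Answer:
[2, 1, 1, 33]
[2, 1, 1]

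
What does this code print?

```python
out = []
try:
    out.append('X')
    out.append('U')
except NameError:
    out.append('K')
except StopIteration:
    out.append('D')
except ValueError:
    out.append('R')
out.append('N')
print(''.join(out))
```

Execution trace: 'X' (try body) → 'U' (try body, no exception) → 'N' (after the try/except). Output: XUN

Answer: XUN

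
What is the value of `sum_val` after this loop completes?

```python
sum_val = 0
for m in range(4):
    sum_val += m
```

Sum of 0 to 3 = 6
`sum_val` takes the values: 0 → 1 → 3 → 6

Answer: 6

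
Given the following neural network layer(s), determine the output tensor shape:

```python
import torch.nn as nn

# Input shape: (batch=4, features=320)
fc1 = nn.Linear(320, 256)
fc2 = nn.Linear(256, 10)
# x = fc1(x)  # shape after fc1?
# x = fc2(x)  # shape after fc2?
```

Input: (4, 320) -> after fc1: (4, 256) -> Output: (4, 10)

Answer: (4, 10)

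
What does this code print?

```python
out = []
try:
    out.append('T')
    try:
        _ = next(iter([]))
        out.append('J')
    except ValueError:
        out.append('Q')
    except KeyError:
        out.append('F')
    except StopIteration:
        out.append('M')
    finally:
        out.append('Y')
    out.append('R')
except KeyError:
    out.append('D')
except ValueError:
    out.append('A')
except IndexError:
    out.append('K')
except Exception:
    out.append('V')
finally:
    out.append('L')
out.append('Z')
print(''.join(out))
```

Execution trace: 'T' (try body) → 'M' (inner except StopIteration) → 'Y' (inner finally) → 'R' (try body, no exception) → 'L' (finally) → 'Z' (after the try/except). Output: TMYRLZ

Answer: TMYRLZ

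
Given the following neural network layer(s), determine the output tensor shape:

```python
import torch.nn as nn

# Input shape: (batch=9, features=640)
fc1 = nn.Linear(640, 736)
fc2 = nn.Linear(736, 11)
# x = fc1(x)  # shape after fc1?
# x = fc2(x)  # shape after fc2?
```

Input: (9, 640) -> after fc1: (9, 736) -> Output: (9, 11)

Answer: (9, 11)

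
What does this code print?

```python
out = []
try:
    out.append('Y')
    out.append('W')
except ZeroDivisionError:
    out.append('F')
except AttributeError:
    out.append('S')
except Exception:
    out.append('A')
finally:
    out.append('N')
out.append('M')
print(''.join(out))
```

Execution trace: 'Y' (try body) → 'W' (try body, no exception) → 'N' (finally) → 'M' (after the try/except). Output: YWNM

Answer: YWNM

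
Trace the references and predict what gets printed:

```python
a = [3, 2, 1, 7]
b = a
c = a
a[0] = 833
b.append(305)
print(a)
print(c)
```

Key concept: multiple aliases.
Step by step:
`a = [3, 2, 1, 7]` → a = [3, 2, 1, 7]
`b = a` → b = [3, 2, 1, 7] (same object as a)
`c = a` → c = [3, 2, 1, 7] (same object as a, b)
`a[0] = 833` → a = [833, 2, 1, 7] (same object as b, c); b = [833, 2, 1, 7] (same object as a, c); c = [833, 2, 1, 7] (same object as a, b)
`b.append(305)` → a = [833, 2, 1, 7, 305] (same object as b, c); b = [833, 2, 1, 7, 305] (same object as a, c); c = [833, 2, 1, 7, 305] (same object as a, b)
`print(a)` → prints [833, 2, 1, 7, 305]
`print(c)` → prints [833, 2, 1, 7, 305]

Answer:
[833, 2, 1, 7, 305]
[833, 2, 1, 7, 305]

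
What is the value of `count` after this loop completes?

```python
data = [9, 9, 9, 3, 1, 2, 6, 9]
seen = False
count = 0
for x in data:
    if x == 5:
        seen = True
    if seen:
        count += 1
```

Count elements after first 5 in [9, 9, 9, 3, 1, 2, 6, 9]
`count` takes the values: 0

Answer: 0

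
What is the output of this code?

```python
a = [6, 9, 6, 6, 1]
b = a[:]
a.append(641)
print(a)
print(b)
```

Key concept: slice [:] creates copy.
Step by step:
`a = [6, 9, 6, 6, 1]` → a = [6, 9, 6, 6, 1]
`b = a[:]` → b = [6, 9, 6, 6, 1]
`a.append(641)` → a = [6, 9, 6, 6, 1, 641]
`print(a)` → prints [6, 9, 6, 6, 1, 641]
`print(b)` → prints [6, 9, 6, 6, 1]

Answer:
[6, 9, 6, 6, 1, 641]
[6, 9, 6, 6, 1]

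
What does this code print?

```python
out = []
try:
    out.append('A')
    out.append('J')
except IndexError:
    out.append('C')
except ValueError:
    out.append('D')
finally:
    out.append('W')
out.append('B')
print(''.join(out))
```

Execution trace: 'A' (try body) → 'J' (try body, no exception) → 'W' (finally) → 'B' (after the try/except). Output: AJWB

Answer: AJWB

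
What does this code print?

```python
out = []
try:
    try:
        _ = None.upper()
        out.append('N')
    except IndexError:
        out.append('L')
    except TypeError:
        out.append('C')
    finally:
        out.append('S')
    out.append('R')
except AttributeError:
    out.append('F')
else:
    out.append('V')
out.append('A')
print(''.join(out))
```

Execution trace: 'S' (inner finally) → 'F' (except AttributeError) → 'A' (after the try/except). Output: SFA

Answer: SFA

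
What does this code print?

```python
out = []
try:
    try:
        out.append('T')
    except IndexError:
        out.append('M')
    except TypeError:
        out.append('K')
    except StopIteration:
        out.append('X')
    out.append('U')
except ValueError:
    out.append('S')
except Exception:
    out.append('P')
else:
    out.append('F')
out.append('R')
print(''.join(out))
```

Execution trace: 'T' (inner try body, no exception) → 'U' (try body, no exception) → 'F' (else) → 'R' (after the try/except). Output: TUFR

Answer: TUFR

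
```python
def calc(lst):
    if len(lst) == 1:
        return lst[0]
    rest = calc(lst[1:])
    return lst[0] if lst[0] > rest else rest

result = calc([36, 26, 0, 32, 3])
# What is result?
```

Recursive max over [36, 26, 0, 32, 3] = 36

Answer: 36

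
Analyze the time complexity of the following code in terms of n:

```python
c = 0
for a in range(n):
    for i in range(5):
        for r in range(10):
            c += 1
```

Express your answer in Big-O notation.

Each loop level contributes: n × 1 × 1. Multiplying the contributions gives O(n).

Answer: O(n)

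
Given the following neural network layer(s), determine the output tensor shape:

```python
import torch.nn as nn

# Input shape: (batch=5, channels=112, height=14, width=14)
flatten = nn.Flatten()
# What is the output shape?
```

Input: (5, 112, 14, 14) -> Output: (5, 21952)

Answer: (5, 21952)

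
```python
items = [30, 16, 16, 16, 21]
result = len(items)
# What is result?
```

Trace:
`items = [30, 16, 16, 16, 21]` → items = [30, 16, 16, 16, 21]
`result = len(items)` → result = 5
So result = 5

Answer: 5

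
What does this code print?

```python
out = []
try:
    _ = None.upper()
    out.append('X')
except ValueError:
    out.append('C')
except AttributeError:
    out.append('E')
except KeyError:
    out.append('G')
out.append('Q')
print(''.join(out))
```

Execution trace: 'E' (except AttributeError) → 'Q' (after the try/except). Output: EQ

Answer: EQ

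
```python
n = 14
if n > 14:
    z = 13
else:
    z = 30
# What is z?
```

Trace:
`n = 14` → n = 14
`if n > 14: ...` → n > 14 is False, take else branch → z = 30
So z = 30

Answer: 30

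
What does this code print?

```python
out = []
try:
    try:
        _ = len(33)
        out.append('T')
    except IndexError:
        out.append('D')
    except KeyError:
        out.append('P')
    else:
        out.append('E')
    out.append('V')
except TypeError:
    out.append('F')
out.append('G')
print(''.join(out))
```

Execution trace: 'F' (except TypeError) → 'G' (after the try/except). Output: FG

Answer: FG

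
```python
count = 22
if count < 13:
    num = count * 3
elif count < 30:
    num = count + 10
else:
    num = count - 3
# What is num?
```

Trace:
`count = 22` → count = 22
`if count < 13: ...` → count < 13 is False, count < 30 is True → num = 32
So num = 32

Answer: 32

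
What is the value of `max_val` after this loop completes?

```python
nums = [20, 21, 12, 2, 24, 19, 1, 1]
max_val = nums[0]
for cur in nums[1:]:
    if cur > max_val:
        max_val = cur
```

Maximum of [20, 21, 12, 2, 24, 19, 1, 1]
`max_val` takes the values: 20 → 21 → 24

Answer: 24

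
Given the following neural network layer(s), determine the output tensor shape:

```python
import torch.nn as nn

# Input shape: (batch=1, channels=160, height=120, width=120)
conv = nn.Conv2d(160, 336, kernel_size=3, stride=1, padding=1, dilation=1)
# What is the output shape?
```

Input: (1, 160, 120, 120) -> Output: (1, 336, 120, 120)

Answer: (1, 336, 120, 120)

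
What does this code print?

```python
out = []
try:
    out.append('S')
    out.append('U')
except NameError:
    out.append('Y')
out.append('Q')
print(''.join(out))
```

Execution trace: 'S' (try body) → 'U' (try body, no exception) → 'Q' (after the try/except). Output: SUQ

Answer: SUQ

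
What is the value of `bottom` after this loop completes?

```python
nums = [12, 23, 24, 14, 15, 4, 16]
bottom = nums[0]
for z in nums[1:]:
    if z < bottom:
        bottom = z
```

Minimum of [12, 23, 24, 14, 15, 4, 16]
`bottom` takes the values: 12 → 4

Answer: 4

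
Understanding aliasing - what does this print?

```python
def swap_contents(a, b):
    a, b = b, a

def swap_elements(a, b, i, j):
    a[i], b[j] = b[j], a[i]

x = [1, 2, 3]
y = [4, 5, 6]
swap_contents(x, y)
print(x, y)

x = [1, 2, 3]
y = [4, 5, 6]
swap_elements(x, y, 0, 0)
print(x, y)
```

Key concept: parameter rebinding vs mutation.
Step by step:
`x = [1, 2, 3]` → x = [1, 2, 3]
`y = [4, 5, 6]` → y = [4, 5, 6]
`swap_contents(x, y)` → no visible change to tracked variables
`print(x, y)` → prints [1, 2, 3] [4, 5, 6]
`x = [1, 2, 3]` → x = [1, 2, 3]
`y = [4, 5, 6]` → y = [4, 5, 6]
`swap_elements(x, y, 0, 0)` → x = [4, 2, 3]; y = [1, 5, 6]
`print(x, y)` → prints [4, 2, 3] [1, 5, 6]

Answer:
[1, 2, 3] [4, 5, 6]
[4, 2, 3] [1, 5, 6]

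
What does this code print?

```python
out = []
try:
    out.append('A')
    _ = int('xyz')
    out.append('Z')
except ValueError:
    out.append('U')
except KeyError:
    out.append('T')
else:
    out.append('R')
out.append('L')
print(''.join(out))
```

Execution trace: 'A' (try body) → 'U' (except ValueError) → 'L' (after the try/except). Output: AUL

Answer: AUL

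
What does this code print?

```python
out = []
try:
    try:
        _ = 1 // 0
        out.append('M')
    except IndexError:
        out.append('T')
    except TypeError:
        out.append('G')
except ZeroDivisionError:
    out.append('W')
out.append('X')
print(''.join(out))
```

Execution trace: 'W' (outer except ZeroDivisionError) → 'X' (after the try/except). Output: WX

Answer: WX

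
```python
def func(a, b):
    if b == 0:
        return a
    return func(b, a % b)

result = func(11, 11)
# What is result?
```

func(11, 11) -> func(11, 0) -> 11

Answer: 11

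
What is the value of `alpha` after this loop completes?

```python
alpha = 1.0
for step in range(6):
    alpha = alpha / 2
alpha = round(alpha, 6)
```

Halving LR 6 times: 1 / 2^6
`alpha` takes the values: 1.0 → 0.5 → 0.25 → 0.125 → 0.0625 → 0.03125 → 0.015625

Answer: 0.015625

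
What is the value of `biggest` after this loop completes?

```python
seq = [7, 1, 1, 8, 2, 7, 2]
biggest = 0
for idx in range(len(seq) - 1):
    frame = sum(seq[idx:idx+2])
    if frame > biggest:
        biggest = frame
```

Max sum of 2-element window in [7, 1, 1, 8, 2, 7, 2]
`biggest` takes the values: 0 → 8 → 9 → 10

Answer: 10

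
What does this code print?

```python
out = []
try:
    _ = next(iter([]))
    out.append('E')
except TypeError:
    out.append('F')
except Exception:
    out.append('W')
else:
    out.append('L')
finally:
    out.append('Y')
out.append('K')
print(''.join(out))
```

Execution trace: 'W' (except Exception) → 'Y' (finally) → 'K' (after the try/except). Output: WYK

Answer: WYK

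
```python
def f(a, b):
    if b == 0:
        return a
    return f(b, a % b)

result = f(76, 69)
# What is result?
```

f(76, 69) -> f(69, 7) -> f(7, 6) -> f(6, 1) -> f(1, 0) -> 1

Answer: 1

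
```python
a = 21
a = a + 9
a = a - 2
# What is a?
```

Trace:
`a = 21` → a = 21
`a = a + 9` → a = 30
`a = a - 2` → a = 28
So a = 28

Answer: 28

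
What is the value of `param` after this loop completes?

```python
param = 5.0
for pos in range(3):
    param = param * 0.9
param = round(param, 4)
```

Exponential decay: 5.0 * 0.9^3
`param` takes the values: 5.0 → 4.5 → 4.05 → 3.645

Answer: 3.645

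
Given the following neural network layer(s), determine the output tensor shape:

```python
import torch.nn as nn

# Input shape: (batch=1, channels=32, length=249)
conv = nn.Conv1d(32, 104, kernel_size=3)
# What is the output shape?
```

Input: (1, 32, 249) -> Output: (1, 104, 247)

Answer: (1, 104, 247)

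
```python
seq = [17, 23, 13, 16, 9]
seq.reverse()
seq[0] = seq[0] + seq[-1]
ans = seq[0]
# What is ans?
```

Trace:
`seq = [17, 23, 13, 16, 9]` → seq = [17, 23, 13, 16, 9]
`seq.reverse()` → seq = [9, 16, 13, 23, 17]
`seq[0] = seq[0] + seq[-1]` → seq = [26, 16, 13, 23, 17]
`ans = seq[0]` → ans = 26
So ans = 26

Answer: 26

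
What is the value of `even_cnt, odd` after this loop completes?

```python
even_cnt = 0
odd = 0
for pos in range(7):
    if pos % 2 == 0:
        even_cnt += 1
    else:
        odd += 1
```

Count evens and odds in range(7)
`even_cnt, odd` takes the values: (0, 0) → (1, 0) → (1, 1) → (2, 1) → (2, 2) → (3, 2) → (3, 3) → (4, 3)

Answer: 4, 3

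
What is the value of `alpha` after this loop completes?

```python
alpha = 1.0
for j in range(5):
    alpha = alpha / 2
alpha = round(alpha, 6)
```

Halving LR 5 times: 1 / 2^5
`alpha` takes the values: 1.0 → 0.5 → 0.25 → 0.125 → 0.0625 → 0.03125

Answer: 0.03125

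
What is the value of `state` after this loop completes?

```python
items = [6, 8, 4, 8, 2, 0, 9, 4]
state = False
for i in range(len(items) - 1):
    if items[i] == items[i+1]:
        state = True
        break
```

Check consecutive duplicates in [6, 8, 4, 8, 2, 0, 9, 4]
`state` takes the values: False

Answer: False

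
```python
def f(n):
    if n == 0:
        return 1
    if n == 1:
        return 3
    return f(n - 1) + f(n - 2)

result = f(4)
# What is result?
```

Build up from base cases: f(0)=1, f(1)=3, f(2)=4, f(3)=7, f(4)=11

Answer: 11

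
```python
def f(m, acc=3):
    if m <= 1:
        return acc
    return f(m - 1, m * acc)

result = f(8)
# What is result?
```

Accumulator trace (n, acc): (8, 3) -> (7, 24) -> (6, 168) -> (5, 1008) -> (4, 5040) -> (3, 20160) -> (2, 60480) -> (1, 120960) -> return 120960

Answer: 120960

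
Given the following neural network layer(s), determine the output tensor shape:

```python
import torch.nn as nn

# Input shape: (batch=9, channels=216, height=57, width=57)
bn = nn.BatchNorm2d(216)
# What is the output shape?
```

Input: (9, 216, 57, 57) -> Output: (9, 216, 57, 57)

Answer: (9, 216, 57, 57)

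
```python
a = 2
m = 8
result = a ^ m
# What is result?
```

Trace:
`a = 2` → a = 2
`m = 8` → m = 8
`result = a ^ m` → result = 10
So result = 10

Answer: 10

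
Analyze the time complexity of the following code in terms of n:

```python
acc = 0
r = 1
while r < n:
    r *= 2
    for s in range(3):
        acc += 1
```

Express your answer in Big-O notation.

Each loop level contributes: log n × 1. Multiplying the contributions gives O(log n).

Answer: O(log n)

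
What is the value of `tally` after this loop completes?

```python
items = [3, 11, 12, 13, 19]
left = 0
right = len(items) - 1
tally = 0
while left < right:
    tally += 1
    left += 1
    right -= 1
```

Iterations until pointers meet (list length 5)
`tally` takes the values: 0 → 1 → 2

Answer: 2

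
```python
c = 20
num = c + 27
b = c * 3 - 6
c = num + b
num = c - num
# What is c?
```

Trace:
`c = 20` → c = 20
`num = c + 27` → num = 47
`b = c * 3 - 6` → b = 54
`c = num + b` → c = 101
`num = c - num` → num = 54
So c = 101

Answer: 101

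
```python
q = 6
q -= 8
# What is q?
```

Trace:
`q = 6` → q = 6
`q -= 8` → q = -2
So q = -2

Answer: -2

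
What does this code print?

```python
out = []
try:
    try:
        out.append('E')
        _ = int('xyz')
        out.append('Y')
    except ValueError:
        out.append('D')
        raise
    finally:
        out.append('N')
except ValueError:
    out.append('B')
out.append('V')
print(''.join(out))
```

Execution trace: 'E' (inner try body) → 'D' (inner except ValueError) → 'N' (inner finally) → 'B' (outer except ValueError) → 'V' (after the try/except). Output: EDNBV

Answer: EDNBV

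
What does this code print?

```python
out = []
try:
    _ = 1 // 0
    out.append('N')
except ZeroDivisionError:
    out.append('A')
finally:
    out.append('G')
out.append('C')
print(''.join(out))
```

Execution trace: 'A' (except ZeroDivisionError) → 'G' (finally) → 'C' (after the try/except). Output: AGC

Answer: AGC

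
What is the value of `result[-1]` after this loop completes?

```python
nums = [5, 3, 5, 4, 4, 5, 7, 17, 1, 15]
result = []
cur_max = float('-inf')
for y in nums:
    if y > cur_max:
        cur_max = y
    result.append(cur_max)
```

Running max ends at 17
`result` takes the values: [] → [5] → [5, 5] → [5, 5, 5] → [5, 5, 5, 5] → [5, 5, 5, 5, 5] → [5, 5, 5, 5, 5, 5] → [5, 5, 5, 5, 5, 5, 7] → [5, 5, 5, 5, 5, 5, 7, 17] → [5, 5, 5, 5, 5, 5, 7, 17, 17] → [5, 5, 5, 5, 5, 5, 7, 17, 17, 17]
So `result[-1]` = 17

Answer: 17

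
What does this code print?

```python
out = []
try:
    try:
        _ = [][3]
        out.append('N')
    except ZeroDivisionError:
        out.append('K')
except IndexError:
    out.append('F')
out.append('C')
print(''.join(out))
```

Execution trace: 'F' (outer except IndexError) → 'C' (after the try/except). Output: FC

Answer: FC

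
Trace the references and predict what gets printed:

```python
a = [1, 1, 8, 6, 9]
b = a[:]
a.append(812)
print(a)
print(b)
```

Key concept: slice [:] creates copy.
Step by step:
`a = [1, 1, 8, 6, 9]` → a = [1, 1, 8, 6, 9]
`b = a[:]` → b = [1, 1, 8, 6, 9]
`a.append(812)` → a = [1, 1, 8, 6, 9, 812]
`print(a)` → prints [1, 1, 8, 6, 9, 812]
`print(b)` → prints [1, 1, 8, 6, 9]

Answer:
[1, 1, 8, 6, 9, 812]
[1, 1, 8, 6, 9]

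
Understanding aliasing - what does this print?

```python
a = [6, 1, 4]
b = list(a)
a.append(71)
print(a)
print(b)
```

Key concept: list() constructor creates copy.
Step by step:
`a = [6, 1, 4]` → a = [6, 1, 4]
`b = list(a)` → b = [6, 1, 4]
`a.append(71)` → a = [6, 1, 4, 71]
`print(a)` → prints [6, 1, 4, 71]
`print(b)` → prints [6, 1, 4]

Answer:
[6, 1, 4, 71]
[6, 1, 4]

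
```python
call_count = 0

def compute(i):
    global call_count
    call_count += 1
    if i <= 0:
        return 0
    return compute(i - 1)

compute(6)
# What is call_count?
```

Linear recursion stepping by 1: 7 calls from i=6 down to ≤0.

Answer: 7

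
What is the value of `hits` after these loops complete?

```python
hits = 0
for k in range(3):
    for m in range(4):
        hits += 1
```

3 * 4 = 12
`hits` takes the values: 0 → 1 → 2 → 3 → 4 → 5 → 6 → 7 → 8 → 9 → 10 → 11 → 12

Answer: 12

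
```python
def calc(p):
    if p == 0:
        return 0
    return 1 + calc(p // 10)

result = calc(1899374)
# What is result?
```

Count of digits of 1899374: 7

Answer: 7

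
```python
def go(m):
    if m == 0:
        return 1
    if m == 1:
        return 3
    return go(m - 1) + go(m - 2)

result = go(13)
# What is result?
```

Build up from base cases: go(0)=1, go(1)=3, go(2)=4, go(3)=7, go(4)=11, go(5)=18, go(6)=29, ..., go(13)=843

Answer: 843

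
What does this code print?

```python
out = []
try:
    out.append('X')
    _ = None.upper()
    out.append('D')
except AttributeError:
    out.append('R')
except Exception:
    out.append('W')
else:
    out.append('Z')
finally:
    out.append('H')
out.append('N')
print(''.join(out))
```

Execution trace: 'X' (try body) → 'R' (except AttributeError) → 'H' (finally) → 'N' (after the try/except). Output: XRHN

Answer: XRHN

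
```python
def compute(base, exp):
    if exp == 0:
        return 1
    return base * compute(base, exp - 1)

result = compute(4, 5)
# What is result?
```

compute(4, 5) = 4 * 4 * 4 * 4 * 4 = 1024

Answer: 1024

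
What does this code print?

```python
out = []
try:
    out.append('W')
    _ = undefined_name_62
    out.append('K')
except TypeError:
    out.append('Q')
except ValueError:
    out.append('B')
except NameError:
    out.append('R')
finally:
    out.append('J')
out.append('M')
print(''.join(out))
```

Execution trace: 'W' (try body) → 'R' (except NameError) → 'J' (finally) → 'M' (after the try/except). Output: WRJM

Answer: WRJM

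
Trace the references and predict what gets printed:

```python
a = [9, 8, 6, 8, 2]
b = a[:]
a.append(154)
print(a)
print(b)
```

Key concept: slice [:] creates copy.
Step by step:
`a = [9, 8, 6, 8, 2]` → a = [9, 8, 6, 8, 2]
`b = a[:]` → b = [9, 8, 6, 8, 2]
`a.append(154)` → a = [9, 8, 6, 8, 2, 154]
`print(a)` → prints [9, 8, 6, 8, 2, 154]
`print(b)` → prints [9, 8, 6, 8, 2]

Answer:
[9, 8, 6, 8, 2, 154]
[9, 8, 6, 8, 2]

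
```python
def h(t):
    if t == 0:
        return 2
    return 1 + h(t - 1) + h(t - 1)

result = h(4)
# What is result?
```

h(t) = 1 + 2·h(t-1), h(0)=2. Closed form: (2+1)·2^4 - 1 = 47.

Answer: 47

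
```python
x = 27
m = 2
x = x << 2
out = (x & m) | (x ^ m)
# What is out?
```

Trace:
`x = 27` → x = 27
`m = 2` → m = 2
`x = x << 2` → x = 108
`out = (x & m) | (x ^ m)` → out = 110
So out = 110

Answer: 110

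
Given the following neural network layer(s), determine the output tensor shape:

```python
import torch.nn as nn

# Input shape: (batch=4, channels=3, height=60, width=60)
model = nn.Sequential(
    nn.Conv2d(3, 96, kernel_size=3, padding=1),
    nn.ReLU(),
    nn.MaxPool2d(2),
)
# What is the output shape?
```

Input: (4, 3, 60, 60) -> after Conv2d: (4, 96, 60, 60) -> after ReLU: (4, 96, 60, 60) -> Output: (4, 96, 30, 30)

Answer: (4, 96, 30, 30)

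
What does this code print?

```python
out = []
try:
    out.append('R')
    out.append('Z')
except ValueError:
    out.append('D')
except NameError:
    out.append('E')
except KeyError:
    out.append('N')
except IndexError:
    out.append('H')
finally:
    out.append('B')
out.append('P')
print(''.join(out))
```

Execution trace: 'R' (try body) → 'Z' (try body, no exception) → 'B' (finally) → 'P' (after the try/except). Output: RZBP

Answer: RZBP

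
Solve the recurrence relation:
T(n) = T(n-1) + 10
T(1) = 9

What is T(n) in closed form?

Unrolling: T(n) = T(1) + 10·(n-1) = 9 + 10(n-1) = 10n - 1.

Answer: T(n) = 10n - 1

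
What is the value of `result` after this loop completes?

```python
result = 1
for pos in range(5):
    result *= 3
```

3^5 = 243
`result` takes the values: 1 → 3 → 9 → 27 → 81 → 243

Answer: 243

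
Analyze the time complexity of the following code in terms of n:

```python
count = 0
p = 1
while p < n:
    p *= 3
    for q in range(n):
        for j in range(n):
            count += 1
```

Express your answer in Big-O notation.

Each loop level contributes: log n × n × n. Multiplying the contributions gives O(n^2 log n).

Answer: O(n^2 log n)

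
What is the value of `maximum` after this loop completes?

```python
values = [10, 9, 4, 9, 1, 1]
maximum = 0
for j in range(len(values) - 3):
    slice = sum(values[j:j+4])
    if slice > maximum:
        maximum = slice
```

Max sum of 4-element window in [10, 9, 4, 9, 1, 1]
`maximum` takes the values: 0 → 32

Answer: 32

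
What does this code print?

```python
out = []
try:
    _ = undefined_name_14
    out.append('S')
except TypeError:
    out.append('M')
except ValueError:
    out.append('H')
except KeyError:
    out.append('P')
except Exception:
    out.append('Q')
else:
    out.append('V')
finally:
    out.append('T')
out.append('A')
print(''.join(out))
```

Execution trace: 'Q' (except Exception) → 'T' (finally) → 'A' (after the try/except). Output: QTA

Answer: QTA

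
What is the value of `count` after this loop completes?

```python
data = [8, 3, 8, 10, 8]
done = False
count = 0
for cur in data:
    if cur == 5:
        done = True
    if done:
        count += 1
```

Count elements after first 5 in [8, 3, 8, 10, 8]
`count` takes the values: 0

Answer: 0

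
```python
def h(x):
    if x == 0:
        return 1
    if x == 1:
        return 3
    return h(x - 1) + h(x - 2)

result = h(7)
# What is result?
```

Build up from base cases: h(0)=1, h(1)=3, h(2)=4, h(3)=7, h(4)=11, h(5)=18, h(6)=29, ..., h(7)=47

Answer: 47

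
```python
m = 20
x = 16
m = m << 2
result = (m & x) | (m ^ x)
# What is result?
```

Trace:
`m = 20` → m = 20
`x = 16` → x = 16
`m = m << 2` → m = 80
`result = (m & x) | (m ^ x)` → result = 80
So result = 80

Answer: 80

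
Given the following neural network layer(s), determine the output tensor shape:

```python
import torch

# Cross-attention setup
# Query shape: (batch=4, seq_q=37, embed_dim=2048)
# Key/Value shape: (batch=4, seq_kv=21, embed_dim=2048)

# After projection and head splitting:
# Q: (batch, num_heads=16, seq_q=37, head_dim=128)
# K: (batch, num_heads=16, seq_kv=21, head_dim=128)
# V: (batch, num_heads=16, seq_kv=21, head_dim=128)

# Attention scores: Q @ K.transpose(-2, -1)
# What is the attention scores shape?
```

Input: (4, 37, 2048) -> Output: (4, 16, 37, 21)

Answer: (4, 16, 37, 21)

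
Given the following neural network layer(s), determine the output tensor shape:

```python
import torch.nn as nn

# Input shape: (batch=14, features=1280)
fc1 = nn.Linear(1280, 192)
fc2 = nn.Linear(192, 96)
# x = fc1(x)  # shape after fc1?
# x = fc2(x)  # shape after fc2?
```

Input: (14, 1280) -> after fc1: (14, 192) -> Output: (14, 96)

Answer: (14, 96)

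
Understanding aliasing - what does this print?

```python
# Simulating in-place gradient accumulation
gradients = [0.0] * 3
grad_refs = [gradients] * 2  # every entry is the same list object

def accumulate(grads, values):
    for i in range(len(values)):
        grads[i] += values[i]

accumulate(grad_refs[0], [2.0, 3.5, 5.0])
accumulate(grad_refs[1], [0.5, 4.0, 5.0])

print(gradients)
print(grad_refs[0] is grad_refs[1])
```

Key concept: gradient accumulation aliasing.
Step by step:
`gradients = [0.0] * 3` → gradients = [0.0, 0.0, 0.0]
`grad_refs = [gradients] * 2` → grad_refs = [[0.0, 0.0, 0.0], [0.0, 0.0, 0.0]]
`accumulate(grad_refs[0], [2.0, 3.5, 5.0])` → gradients = [2.0, 3.5, 5.0]; grad_refs = [[2.0, 3.5, 5.0], [2.0, 3.5, 5.0]]
`accumulate(grad_refs[1], [0.5, 4.0, 5.0])` → gradients = [2.5, 7.5, 10.0]; grad_refs = [[2.5, 7.5, 10.0], [2.5, 7.5, 10.0]]
`print(gradients)` → prints [2.5, 7.5, 10.0]
`print(grad_refs[0] is grad_refs[1])` → prints True

Answer:
[2.5, 7.5, 10.0]
True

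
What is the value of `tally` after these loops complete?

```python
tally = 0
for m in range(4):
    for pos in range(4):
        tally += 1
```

4 * 4 = 16
`tally` takes the values: 0 → 1 → 2 → 3 → 4 → 5 → 6 → 7 → 8 → 9 → 10 → 11 → 12 → 13 → 14 → 15 → 16

Answer: 16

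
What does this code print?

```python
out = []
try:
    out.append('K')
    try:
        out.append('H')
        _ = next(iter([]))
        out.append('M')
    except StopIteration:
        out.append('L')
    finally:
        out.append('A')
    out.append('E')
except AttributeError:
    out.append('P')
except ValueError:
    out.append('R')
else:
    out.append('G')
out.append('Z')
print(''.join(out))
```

Execution trace: 'K' (try body) → 'H' (inner try body) → 'L' (inner except StopIteration) → 'A' (inner finally) → 'E' (try body, no exception) → 'G' (else) → 'Z' (after the try/except). Output: KHLAEGZ

Answer: KHLAEGZ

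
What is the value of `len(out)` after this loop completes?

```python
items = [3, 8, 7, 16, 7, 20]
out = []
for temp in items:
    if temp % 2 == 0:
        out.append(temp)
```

Count even numbers in [3, 8, 7, 16, 7, 20]
`out` takes the values: [] → [8] → [8, 16] → [8, 16, 20]
So `len(out)` = 3

Answer: 3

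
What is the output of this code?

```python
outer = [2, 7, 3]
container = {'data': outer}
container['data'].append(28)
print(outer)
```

Key concept: dict holds reference to list.
Step by step:
`outer = [2, 7, 3]` → outer = [2, 7, 3]
`container = {'data': outer}` → container = {'data': [2, 7, 3]}
`container['data'].append(28)` → outer = [2, 7, 3, 28]; container = {'data': [2, 7, 3, 28]}
`print(outer)` → prints [2, 7, 3, 28]

Answer: [2, 7, 3, 28]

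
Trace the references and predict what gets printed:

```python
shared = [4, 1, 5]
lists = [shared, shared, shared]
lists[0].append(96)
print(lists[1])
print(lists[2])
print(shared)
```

Key concept: list of same reference.
Step by step:
`shared = [4, 1, 5]` → shared = [4, 1, 5]
`lists = [shared, shared, shared]` → lists = [[4, 1, 5], [4, 1, 5], [4, 1, 5]]
`lists[0].append(96)` → shared = [4, 1, 5, 96]; lists = [[4, 1, 5, 96], [4, 1, 5, 96], [4, 1, 5, 96]]
`print(lists[1])` → prints [4, 1, 5, 96]
`print(lists[2])` → prints [4, 1, 5, 96]
`print(shared)` → prints [4, 1, 5, 96]

Answer:
[4, 1, 5, 96]
[4, 1, 5, 96]
[4, 1, 5, 96]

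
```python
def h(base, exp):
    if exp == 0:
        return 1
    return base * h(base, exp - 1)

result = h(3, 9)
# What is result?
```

h(3, 9) = 3 * 3 * 3 * 3 * 3 * 3 * 3 * 3 * 3 = 19683

Answer: 19683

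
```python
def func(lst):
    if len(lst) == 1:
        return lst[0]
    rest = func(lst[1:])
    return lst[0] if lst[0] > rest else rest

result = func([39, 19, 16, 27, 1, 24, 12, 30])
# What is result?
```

Recursive max over [39, 19, 16, 27, 1, 24, 12, 30] = 39

Answer: 39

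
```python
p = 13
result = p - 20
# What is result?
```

Trace:
`p = 13` → p = 13
`result = p - 20` → result = -7
So result = -7

Answer: -7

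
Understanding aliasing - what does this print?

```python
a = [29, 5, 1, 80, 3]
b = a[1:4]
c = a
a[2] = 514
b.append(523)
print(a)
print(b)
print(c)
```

Key concept: slice vs alias.
Step by step:
`a = [29, 5, 1, 80, 3]` → a = [29, 5, 1, 80, 3]
`b = a[1:4]` → b = [5, 1, 80]
`c = a` → c = [29, 5, 1, 80, 3] (same object as a)
`a[2] = 514` → a = [29, 5, 514, 80, 3] (same object as c); c = [29, 5, 514, 80, 3] (same object as a)
`b.append(523)` → b = [5, 1, 80, 523]
`print(a)` → prints [29, 5, 514, 80, 3]
`print(b)` → prints [5, 1, 80, 523]
`print(c)` → prints [29, 5, 514, 80, 3]

Answer:
[29, 5, 514, 80, 3]
[5, 1, 80, 523]
[29, 5, 514, 80, 3]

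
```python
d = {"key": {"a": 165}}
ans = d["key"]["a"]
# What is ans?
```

Trace:
`d = {"key": {"a": 165}}` → d = {'key': {'a': 165}}
`ans = d["key"]["a"]` → ans = 165
So ans = 165

Answer: 165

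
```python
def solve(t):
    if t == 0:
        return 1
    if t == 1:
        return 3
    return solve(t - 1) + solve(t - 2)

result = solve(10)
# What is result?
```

Build up from base cases: solve(0)=1, solve(1)=3, solve(2)=4, solve(3)=7, solve(4)=11, solve(5)=18, solve(6)=29, ..., solve(10)=199

Answer: 199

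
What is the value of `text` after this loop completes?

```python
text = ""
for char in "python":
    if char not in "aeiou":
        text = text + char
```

Remove vowels from 'python'
`text` takes the values: "" → "p" → "py" → "pyt" → "pyth" → "pythn"

Answer: "pythn"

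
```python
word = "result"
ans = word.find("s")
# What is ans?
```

Trace:
`word = "result"` → word = 'result'
`ans = word.find("s")` → ans = 2
So ans = 2

Answer: 2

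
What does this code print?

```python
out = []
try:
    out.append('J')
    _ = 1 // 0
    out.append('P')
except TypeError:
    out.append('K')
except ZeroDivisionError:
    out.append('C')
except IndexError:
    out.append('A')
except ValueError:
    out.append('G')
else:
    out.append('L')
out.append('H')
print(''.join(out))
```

Execution trace: 'J' (try body) → 'C' (except ZeroDivisionError) → 'H' (after the try/except). Output: JCH

Answer: JCH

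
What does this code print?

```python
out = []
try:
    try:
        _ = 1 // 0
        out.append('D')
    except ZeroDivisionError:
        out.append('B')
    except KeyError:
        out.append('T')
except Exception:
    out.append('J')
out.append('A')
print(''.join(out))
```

Execution trace: 'B' (inner except ZeroDivisionError) → 'A' (after the try/except). Output: BA

Answer: BA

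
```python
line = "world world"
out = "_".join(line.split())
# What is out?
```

Trace:
`line = "world world"` → line = 'world world'
`out = "_".join(line.split())` → out = 'world_world'
So out = 'world_world'

Answer: 'world_world'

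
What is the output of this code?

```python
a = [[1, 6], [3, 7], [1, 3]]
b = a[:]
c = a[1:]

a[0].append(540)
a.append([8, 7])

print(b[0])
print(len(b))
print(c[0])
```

Key concept: slice with nested mutation.
Step by step:
`a = [[1, 6], [3, 7], [1, 3]]` → a = [[1, 6], [3, 7], [1, 3]]
`b = a[:]` → b = [[1, 6], [3, 7], [1, 3]]
`c = a[1:]` → c = [[3, 7], [1, 3]]
`a[0].append(540)` → a = [[1, 6, 540], [3, 7], [1, 3]]; b = [[1, 6, 540], [3, 7], [1, 3]]
`a.append([8, 7])` → a = [[1, 6, 540], [3, 7], [1, 3], [8, 7]]
`print(b[0])` → prints [1, 6, 540]
`print(len(b))` → prints 3
`print(c[0])` → prints [3, 7]

Answer:
[1, 6, 540]
3
[3, 7]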